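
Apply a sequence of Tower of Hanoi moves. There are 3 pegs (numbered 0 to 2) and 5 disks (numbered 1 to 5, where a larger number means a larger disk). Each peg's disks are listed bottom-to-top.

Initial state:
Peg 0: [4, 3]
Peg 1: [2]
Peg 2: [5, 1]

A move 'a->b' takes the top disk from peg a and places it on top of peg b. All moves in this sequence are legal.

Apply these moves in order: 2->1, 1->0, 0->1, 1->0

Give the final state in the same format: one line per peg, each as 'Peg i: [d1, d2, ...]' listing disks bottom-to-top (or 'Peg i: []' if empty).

Answer: Peg 0: [4, 3, 1]
Peg 1: [2]
Peg 2: [5]

Derivation:
After move 1 (2->1):
Peg 0: [4, 3]
Peg 1: [2, 1]
Peg 2: [5]

After move 2 (1->0):
Peg 0: [4, 3, 1]
Peg 1: [2]
Peg 2: [5]

After move 3 (0->1):
Peg 0: [4, 3]
Peg 1: [2, 1]
Peg 2: [5]

After move 4 (1->0):
Peg 0: [4, 3, 1]
Peg 1: [2]
Peg 2: [5]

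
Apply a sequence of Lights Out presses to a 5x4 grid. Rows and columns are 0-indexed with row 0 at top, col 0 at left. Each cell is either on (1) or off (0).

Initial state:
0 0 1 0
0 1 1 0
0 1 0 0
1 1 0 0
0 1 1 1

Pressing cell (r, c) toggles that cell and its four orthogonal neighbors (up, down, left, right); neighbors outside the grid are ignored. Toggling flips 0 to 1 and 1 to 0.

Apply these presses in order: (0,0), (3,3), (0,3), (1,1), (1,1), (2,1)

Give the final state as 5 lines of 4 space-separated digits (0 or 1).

After press 1 at (0,0):
1 1 1 0
1 1 1 0
0 1 0 0
1 1 0 0
0 1 1 1

After press 2 at (3,3):
1 1 1 0
1 1 1 0
0 1 0 1
1 1 1 1
0 1 1 0

After press 3 at (0,3):
1 1 0 1
1 1 1 1
0 1 0 1
1 1 1 1
0 1 1 0

After press 4 at (1,1):
1 0 0 1
0 0 0 1
0 0 0 1
1 1 1 1
0 1 1 0

After press 5 at (1,1):
1 1 0 1
1 1 1 1
0 1 0 1
1 1 1 1
0 1 1 0

After press 6 at (2,1):
1 1 0 1
1 0 1 1
1 0 1 1
1 0 1 1
0 1 1 0

Answer: 1 1 0 1
1 0 1 1
1 0 1 1
1 0 1 1
0 1 1 0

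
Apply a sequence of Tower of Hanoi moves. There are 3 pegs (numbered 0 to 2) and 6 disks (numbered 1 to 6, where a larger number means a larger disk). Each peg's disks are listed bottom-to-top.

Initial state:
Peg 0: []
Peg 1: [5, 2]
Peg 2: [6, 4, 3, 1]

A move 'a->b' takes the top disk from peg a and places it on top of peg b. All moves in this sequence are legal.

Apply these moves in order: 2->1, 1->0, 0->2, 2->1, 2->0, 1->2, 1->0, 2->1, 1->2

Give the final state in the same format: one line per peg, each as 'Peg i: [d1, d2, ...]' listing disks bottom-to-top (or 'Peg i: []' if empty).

Answer: Peg 0: [3, 2]
Peg 1: [5]
Peg 2: [6, 4, 1]

Derivation:
After move 1 (2->1):
Peg 0: []
Peg 1: [5, 2, 1]
Peg 2: [6, 4, 3]

After move 2 (1->0):
Peg 0: [1]
Peg 1: [5, 2]
Peg 2: [6, 4, 3]

After move 3 (0->2):
Peg 0: []
Peg 1: [5, 2]
Peg 2: [6, 4, 3, 1]

After move 4 (2->1):
Peg 0: []
Peg 1: [5, 2, 1]
Peg 2: [6, 4, 3]

After move 5 (2->0):
Peg 0: [3]
Peg 1: [5, 2, 1]
Peg 2: [6, 4]

After move 6 (1->2):
Peg 0: [3]
Peg 1: [5, 2]
Peg 2: [6, 4, 1]

After move 7 (1->0):
Peg 0: [3, 2]
Peg 1: [5]
Peg 2: [6, 4, 1]

After move 8 (2->1):
Peg 0: [3, 2]
Peg 1: [5, 1]
Peg 2: [6, 4]

After move 9 (1->2):
Peg 0: [3, 2]
Peg 1: [5]
Peg 2: [6, 4, 1]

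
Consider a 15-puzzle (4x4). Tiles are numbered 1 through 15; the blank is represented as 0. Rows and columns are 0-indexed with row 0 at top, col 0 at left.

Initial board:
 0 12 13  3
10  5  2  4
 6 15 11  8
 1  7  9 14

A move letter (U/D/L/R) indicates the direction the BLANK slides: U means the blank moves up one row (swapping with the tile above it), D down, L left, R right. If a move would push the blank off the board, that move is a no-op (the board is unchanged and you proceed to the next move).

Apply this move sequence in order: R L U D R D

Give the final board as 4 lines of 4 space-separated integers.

Answer: 10 12 13  3
 5 15  2  4
 6  0 11  8
 1  7  9 14

Derivation:
After move 1 (R):
12  0 13  3
10  5  2  4
 6 15 11  8
 1  7  9 14

After move 2 (L):
 0 12 13  3
10  5  2  4
 6 15 11  8
 1  7  9 14

After move 3 (U):
 0 12 13  3
10  5  2  4
 6 15 11  8
 1  7  9 14

After move 4 (D):
10 12 13  3
 0  5  2  4
 6 15 11  8
 1  7  9 14

After move 5 (R):
10 12 13  3
 5  0  2  4
 6 15 11  8
 1  7  9 14

After move 6 (D):
10 12 13  3
 5 15  2  4
 6  0 11  8
 1  7  9 14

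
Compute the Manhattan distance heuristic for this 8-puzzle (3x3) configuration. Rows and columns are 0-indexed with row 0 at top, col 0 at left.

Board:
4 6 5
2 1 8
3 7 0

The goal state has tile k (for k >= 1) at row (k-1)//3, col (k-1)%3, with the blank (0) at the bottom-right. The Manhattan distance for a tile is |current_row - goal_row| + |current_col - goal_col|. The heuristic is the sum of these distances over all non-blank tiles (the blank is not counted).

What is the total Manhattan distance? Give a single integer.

Tile 4: at (0,0), goal (1,0), distance |0-1|+|0-0| = 1
Tile 6: at (0,1), goal (1,2), distance |0-1|+|1-2| = 2
Tile 5: at (0,2), goal (1,1), distance |0-1|+|2-1| = 2
Tile 2: at (1,0), goal (0,1), distance |1-0|+|0-1| = 2
Tile 1: at (1,1), goal (0,0), distance |1-0|+|1-0| = 2
Tile 8: at (1,2), goal (2,1), distance |1-2|+|2-1| = 2
Tile 3: at (2,0), goal (0,2), distance |2-0|+|0-2| = 4
Tile 7: at (2,1), goal (2,0), distance |2-2|+|1-0| = 1
Sum: 1 + 2 + 2 + 2 + 2 + 2 + 4 + 1 = 16

Answer: 16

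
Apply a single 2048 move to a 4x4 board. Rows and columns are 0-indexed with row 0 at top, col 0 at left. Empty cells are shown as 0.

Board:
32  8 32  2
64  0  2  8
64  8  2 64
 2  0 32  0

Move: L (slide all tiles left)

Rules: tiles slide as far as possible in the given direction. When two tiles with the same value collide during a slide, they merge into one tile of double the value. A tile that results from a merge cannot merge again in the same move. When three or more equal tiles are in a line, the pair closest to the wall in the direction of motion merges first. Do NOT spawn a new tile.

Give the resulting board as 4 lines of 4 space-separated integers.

Slide left:
row 0: [32, 8, 32, 2] -> [32, 8, 32, 2]
row 1: [64, 0, 2, 8] -> [64, 2, 8, 0]
row 2: [64, 8, 2, 64] -> [64, 8, 2, 64]
row 3: [2, 0, 32, 0] -> [2, 32, 0, 0]

Answer: 32  8 32  2
64  2  8  0
64  8  2 64
 2 32  0  0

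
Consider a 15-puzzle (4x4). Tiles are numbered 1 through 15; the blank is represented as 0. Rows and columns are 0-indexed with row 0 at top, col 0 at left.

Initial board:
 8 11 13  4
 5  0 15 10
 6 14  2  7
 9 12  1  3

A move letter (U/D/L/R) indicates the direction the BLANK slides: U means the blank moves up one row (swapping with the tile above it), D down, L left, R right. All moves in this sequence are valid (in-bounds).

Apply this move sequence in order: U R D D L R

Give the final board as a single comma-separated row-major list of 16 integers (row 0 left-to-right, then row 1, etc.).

Answer: 8, 13, 15, 4, 5, 11, 2, 10, 6, 14, 0, 7, 9, 12, 1, 3

Derivation:
After move 1 (U):
 8  0 13  4
 5 11 15 10
 6 14  2  7
 9 12  1  3

After move 2 (R):
 8 13  0  4
 5 11 15 10
 6 14  2  7
 9 12  1  3

After move 3 (D):
 8 13 15  4
 5 11  0 10
 6 14  2  7
 9 12  1  3

After move 4 (D):
 8 13 15  4
 5 11  2 10
 6 14  0  7
 9 12  1  3

After move 5 (L):
 8 13 15  4
 5 11  2 10
 6  0 14  7
 9 12  1  3

After move 6 (R):
 8 13 15  4
 5 11  2 10
 6 14  0  7
 9 12  1  3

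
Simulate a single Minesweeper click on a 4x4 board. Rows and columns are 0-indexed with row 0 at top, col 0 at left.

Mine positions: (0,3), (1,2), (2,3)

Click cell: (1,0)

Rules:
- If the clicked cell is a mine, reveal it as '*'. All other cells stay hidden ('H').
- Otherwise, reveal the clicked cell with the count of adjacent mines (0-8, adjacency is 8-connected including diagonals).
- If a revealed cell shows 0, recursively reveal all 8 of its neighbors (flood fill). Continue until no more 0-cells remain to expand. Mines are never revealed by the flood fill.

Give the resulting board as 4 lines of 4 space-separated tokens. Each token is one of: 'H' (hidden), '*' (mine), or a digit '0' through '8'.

0 1 H H
0 1 H H
0 1 2 H
0 0 1 H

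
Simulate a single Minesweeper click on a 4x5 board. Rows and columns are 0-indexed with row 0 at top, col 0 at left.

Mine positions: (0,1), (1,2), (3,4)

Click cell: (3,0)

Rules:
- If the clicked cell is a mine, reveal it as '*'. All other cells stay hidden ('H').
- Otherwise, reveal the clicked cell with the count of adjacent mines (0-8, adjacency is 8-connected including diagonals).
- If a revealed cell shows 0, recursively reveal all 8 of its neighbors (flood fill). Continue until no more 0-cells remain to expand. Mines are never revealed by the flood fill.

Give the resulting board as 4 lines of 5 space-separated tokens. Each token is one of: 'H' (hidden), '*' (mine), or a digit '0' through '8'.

H H H H H
1 2 H H H
0 1 1 2 H
0 0 0 1 H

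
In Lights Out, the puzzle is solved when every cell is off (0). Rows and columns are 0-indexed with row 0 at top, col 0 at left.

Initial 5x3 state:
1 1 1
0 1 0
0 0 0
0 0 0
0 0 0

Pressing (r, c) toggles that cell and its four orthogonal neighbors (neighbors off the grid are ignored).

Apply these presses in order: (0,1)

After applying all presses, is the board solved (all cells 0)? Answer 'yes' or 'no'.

Answer: yes

Derivation:
After press 1 at (0,1):
0 0 0
0 0 0
0 0 0
0 0 0
0 0 0

Lights still on: 0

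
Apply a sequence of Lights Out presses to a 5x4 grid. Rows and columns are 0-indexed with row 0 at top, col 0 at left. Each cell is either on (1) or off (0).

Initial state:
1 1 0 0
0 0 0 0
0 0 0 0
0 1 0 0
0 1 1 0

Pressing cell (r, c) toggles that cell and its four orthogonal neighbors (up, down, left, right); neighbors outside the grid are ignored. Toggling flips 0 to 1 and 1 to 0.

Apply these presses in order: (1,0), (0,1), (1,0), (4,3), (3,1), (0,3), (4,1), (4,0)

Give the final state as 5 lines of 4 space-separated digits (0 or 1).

Answer: 0 0 0 1
0 1 0 1
0 1 0 0
0 1 1 1
0 0 1 1

Derivation:
After press 1 at (1,0):
0 1 0 0
1 1 0 0
1 0 0 0
0 1 0 0
0 1 1 0

After press 2 at (0,1):
1 0 1 0
1 0 0 0
1 0 0 0
0 1 0 0
0 1 1 0

After press 3 at (1,0):
0 0 1 0
0 1 0 0
0 0 0 0
0 1 0 0
0 1 1 0

After press 4 at (4,3):
0 0 1 0
0 1 0 0
0 0 0 0
0 1 0 1
0 1 0 1

After press 5 at (3,1):
0 0 1 0
0 1 0 0
0 1 0 0
1 0 1 1
0 0 0 1

After press 6 at (0,3):
0 0 0 1
0 1 0 1
0 1 0 0
1 0 1 1
0 0 0 1

After press 7 at (4,1):
0 0 0 1
0 1 0 1
0 1 0 0
1 1 1 1
1 1 1 1

After press 8 at (4,0):
0 0 0 1
0 1 0 1
0 1 0 0
0 1 1 1
0 0 1 1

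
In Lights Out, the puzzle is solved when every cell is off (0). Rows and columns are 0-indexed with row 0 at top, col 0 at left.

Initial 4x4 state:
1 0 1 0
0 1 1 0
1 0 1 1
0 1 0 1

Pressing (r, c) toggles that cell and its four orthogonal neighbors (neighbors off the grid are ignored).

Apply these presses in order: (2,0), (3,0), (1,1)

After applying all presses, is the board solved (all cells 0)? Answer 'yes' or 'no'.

Answer: no

Derivation:
After press 1 at (2,0):
1 0 1 0
1 1 1 0
0 1 1 1
1 1 0 1

After press 2 at (3,0):
1 0 1 0
1 1 1 0
1 1 1 1
0 0 0 1

After press 3 at (1,1):
1 1 1 0
0 0 0 0
1 0 1 1
0 0 0 1

Lights still on: 7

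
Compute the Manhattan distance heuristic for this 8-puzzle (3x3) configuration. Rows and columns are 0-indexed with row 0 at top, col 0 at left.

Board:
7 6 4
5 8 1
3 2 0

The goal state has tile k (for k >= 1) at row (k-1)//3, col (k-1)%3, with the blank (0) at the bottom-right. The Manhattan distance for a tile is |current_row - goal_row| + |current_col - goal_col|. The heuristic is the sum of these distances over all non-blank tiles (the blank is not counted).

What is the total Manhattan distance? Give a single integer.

Tile 7: at (0,0), goal (2,0), distance |0-2|+|0-0| = 2
Tile 6: at (0,1), goal (1,2), distance |0-1|+|1-2| = 2
Tile 4: at (0,2), goal (1,0), distance |0-1|+|2-0| = 3
Tile 5: at (1,0), goal (1,1), distance |1-1|+|0-1| = 1
Tile 8: at (1,1), goal (2,1), distance |1-2|+|1-1| = 1
Tile 1: at (1,2), goal (0,0), distance |1-0|+|2-0| = 3
Tile 3: at (2,0), goal (0,2), distance |2-0|+|0-2| = 4
Tile 2: at (2,1), goal (0,1), distance |2-0|+|1-1| = 2
Sum: 2 + 2 + 3 + 1 + 1 + 3 + 4 + 2 = 18

Answer: 18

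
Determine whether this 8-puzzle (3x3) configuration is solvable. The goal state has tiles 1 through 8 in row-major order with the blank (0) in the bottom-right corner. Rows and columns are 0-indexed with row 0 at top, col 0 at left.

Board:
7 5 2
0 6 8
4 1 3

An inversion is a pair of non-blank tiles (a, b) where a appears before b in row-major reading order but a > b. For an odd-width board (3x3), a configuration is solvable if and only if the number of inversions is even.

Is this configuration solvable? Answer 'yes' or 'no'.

Inversions (pairs i<j in row-major order where tile[i] > tile[j] > 0): 19
19 is odd, so the puzzle is not solvable.

Answer: no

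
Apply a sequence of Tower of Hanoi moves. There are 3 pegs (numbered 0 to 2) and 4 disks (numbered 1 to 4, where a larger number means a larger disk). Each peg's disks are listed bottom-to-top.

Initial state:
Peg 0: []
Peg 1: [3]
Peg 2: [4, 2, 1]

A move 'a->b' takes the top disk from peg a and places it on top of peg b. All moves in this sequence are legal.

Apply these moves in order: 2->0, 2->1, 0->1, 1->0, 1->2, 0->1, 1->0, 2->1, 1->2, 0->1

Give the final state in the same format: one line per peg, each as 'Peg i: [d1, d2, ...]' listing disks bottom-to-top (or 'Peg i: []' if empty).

After move 1 (2->0):
Peg 0: [1]
Peg 1: [3]
Peg 2: [4, 2]

After move 2 (2->1):
Peg 0: [1]
Peg 1: [3, 2]
Peg 2: [4]

After move 3 (0->1):
Peg 0: []
Peg 1: [3, 2, 1]
Peg 2: [4]

After move 4 (1->0):
Peg 0: [1]
Peg 1: [3, 2]
Peg 2: [4]

After move 5 (1->2):
Peg 0: [1]
Peg 1: [3]
Peg 2: [4, 2]

After move 6 (0->1):
Peg 0: []
Peg 1: [3, 1]
Peg 2: [4, 2]

After move 7 (1->0):
Peg 0: [1]
Peg 1: [3]
Peg 2: [4, 2]

After move 8 (2->1):
Peg 0: [1]
Peg 1: [3, 2]
Peg 2: [4]

After move 9 (1->2):
Peg 0: [1]
Peg 1: [3]
Peg 2: [4, 2]

After move 10 (0->1):
Peg 0: []
Peg 1: [3, 1]
Peg 2: [4, 2]

Answer: Peg 0: []
Peg 1: [3, 1]
Peg 2: [4, 2]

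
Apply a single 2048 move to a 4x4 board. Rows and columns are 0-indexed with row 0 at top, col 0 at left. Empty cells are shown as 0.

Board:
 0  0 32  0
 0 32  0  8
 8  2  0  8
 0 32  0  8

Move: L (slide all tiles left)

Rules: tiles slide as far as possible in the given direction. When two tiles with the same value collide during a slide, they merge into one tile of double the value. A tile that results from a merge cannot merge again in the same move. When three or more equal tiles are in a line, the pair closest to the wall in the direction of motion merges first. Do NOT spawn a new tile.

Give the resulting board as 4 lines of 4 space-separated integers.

Answer: 32  0  0  0
32  8  0  0
 8  2  8  0
32  8  0  0

Derivation:
Slide left:
row 0: [0, 0, 32, 0] -> [32, 0, 0, 0]
row 1: [0, 32, 0, 8] -> [32, 8, 0, 0]
row 2: [8, 2, 0, 8] -> [8, 2, 8, 0]
row 3: [0, 32, 0, 8] -> [32, 8, 0, 0]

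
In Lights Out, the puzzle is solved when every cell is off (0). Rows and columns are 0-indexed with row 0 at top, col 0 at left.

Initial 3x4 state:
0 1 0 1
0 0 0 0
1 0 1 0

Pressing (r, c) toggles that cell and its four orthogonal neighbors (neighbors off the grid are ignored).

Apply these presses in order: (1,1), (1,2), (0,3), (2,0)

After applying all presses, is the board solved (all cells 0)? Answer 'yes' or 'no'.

Answer: yes

Derivation:
After press 1 at (1,1):
0 0 0 1
1 1 1 0
1 1 1 0

After press 2 at (1,2):
0 0 1 1
1 0 0 1
1 1 0 0

After press 3 at (0,3):
0 0 0 0
1 0 0 0
1 1 0 0

After press 4 at (2,0):
0 0 0 0
0 0 0 0
0 0 0 0

Lights still on: 0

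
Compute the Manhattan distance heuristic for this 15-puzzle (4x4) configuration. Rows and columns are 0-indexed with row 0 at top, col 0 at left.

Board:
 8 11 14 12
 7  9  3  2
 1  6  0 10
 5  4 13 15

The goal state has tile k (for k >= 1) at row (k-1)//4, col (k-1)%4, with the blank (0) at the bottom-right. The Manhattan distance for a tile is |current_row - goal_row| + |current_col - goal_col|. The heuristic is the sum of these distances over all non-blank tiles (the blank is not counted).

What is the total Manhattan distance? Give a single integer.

Answer: 36

Derivation:
Tile 8: (0,0)->(1,3) = 4
Tile 11: (0,1)->(2,2) = 3
Tile 14: (0,2)->(3,1) = 4
Tile 12: (0,3)->(2,3) = 2
Tile 7: (1,0)->(1,2) = 2
Tile 9: (1,1)->(2,0) = 2
Tile 3: (1,2)->(0,2) = 1
Tile 2: (1,3)->(0,1) = 3
Tile 1: (2,0)->(0,0) = 2
Tile 6: (2,1)->(1,1) = 1
Tile 10: (2,3)->(2,1) = 2
Tile 5: (3,0)->(1,0) = 2
Tile 4: (3,1)->(0,3) = 5
Tile 13: (3,2)->(3,0) = 2
Tile 15: (3,3)->(3,2) = 1
Sum: 4 + 3 + 4 + 2 + 2 + 2 + 1 + 3 + 2 + 1 + 2 + 2 + 5 + 2 + 1 = 36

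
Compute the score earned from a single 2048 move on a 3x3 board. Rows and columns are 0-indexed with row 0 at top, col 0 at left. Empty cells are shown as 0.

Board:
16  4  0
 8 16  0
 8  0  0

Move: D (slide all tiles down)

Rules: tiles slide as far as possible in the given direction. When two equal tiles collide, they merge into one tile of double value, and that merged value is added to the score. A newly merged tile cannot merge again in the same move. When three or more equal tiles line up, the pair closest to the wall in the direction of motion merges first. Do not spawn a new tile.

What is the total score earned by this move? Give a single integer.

Slide down:
col 0: [16, 8, 8] -> [0, 16, 16]  score +16 (running 16)
col 1: [4, 16, 0] -> [0, 4, 16]  score +0 (running 16)
col 2: [0, 0, 0] -> [0, 0, 0]  score +0 (running 16)
Board after move:
 0  0  0
16  4  0
16 16  0

Answer: 16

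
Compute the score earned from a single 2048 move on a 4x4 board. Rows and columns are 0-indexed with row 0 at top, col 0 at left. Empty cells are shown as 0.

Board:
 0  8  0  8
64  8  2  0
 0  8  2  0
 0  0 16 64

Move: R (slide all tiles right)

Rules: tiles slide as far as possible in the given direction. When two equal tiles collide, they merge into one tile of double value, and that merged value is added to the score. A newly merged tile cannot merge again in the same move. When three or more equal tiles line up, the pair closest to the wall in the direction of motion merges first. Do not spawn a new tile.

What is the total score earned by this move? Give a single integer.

Slide right:
row 0: [0, 8, 0, 8] -> [0, 0, 0, 16]  score +16 (running 16)
row 1: [64, 8, 2, 0] -> [0, 64, 8, 2]  score +0 (running 16)
row 2: [0, 8, 2, 0] -> [0, 0, 8, 2]  score +0 (running 16)
row 3: [0, 0, 16, 64] -> [0, 0, 16, 64]  score +0 (running 16)
Board after move:
 0  0  0 16
 0 64  8  2
 0  0  8  2
 0  0 16 64

Answer: 16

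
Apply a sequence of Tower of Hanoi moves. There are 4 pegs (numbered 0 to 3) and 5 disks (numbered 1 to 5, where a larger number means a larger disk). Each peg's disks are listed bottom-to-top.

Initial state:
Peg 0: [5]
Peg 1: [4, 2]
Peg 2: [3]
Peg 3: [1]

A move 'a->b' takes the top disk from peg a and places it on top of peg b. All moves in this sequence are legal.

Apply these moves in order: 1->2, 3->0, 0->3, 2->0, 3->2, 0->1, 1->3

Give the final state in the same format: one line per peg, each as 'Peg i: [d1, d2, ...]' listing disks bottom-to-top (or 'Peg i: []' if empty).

After move 1 (1->2):
Peg 0: [5]
Peg 1: [4]
Peg 2: [3, 2]
Peg 3: [1]

After move 2 (3->0):
Peg 0: [5, 1]
Peg 1: [4]
Peg 2: [3, 2]
Peg 3: []

After move 3 (0->3):
Peg 0: [5]
Peg 1: [4]
Peg 2: [3, 2]
Peg 3: [1]

After move 4 (2->0):
Peg 0: [5, 2]
Peg 1: [4]
Peg 2: [3]
Peg 3: [1]

After move 5 (3->2):
Peg 0: [5, 2]
Peg 1: [4]
Peg 2: [3, 1]
Peg 3: []

After move 6 (0->1):
Peg 0: [5]
Peg 1: [4, 2]
Peg 2: [3, 1]
Peg 3: []

After move 7 (1->3):
Peg 0: [5]
Peg 1: [4]
Peg 2: [3, 1]
Peg 3: [2]

Answer: Peg 0: [5]
Peg 1: [4]
Peg 2: [3, 1]
Peg 3: [2]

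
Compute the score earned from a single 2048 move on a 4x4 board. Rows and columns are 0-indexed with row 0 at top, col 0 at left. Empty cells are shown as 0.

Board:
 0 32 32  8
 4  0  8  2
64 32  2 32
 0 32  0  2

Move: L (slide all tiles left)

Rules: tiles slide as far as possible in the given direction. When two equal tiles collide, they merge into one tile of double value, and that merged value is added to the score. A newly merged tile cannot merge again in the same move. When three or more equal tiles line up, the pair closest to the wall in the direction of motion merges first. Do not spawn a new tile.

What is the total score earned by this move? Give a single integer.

Slide left:
row 0: [0, 32, 32, 8] -> [64, 8, 0, 0]  score +64 (running 64)
row 1: [4, 0, 8, 2] -> [4, 8, 2, 0]  score +0 (running 64)
row 2: [64, 32, 2, 32] -> [64, 32, 2, 32]  score +0 (running 64)
row 3: [0, 32, 0, 2] -> [32, 2, 0, 0]  score +0 (running 64)
Board after move:
64  8  0  0
 4  8  2  0
64 32  2 32
32  2  0  0

Answer: 64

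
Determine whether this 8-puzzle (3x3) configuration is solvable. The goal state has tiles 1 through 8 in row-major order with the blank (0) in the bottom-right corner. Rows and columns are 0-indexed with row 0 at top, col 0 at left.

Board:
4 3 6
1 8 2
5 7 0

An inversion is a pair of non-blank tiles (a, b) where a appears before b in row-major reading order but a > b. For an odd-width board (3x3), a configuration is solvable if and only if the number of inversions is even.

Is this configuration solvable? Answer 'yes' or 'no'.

Inversions (pairs i<j in row-major order where tile[i] > tile[j] > 0): 11
11 is odd, so the puzzle is not solvable.

Answer: no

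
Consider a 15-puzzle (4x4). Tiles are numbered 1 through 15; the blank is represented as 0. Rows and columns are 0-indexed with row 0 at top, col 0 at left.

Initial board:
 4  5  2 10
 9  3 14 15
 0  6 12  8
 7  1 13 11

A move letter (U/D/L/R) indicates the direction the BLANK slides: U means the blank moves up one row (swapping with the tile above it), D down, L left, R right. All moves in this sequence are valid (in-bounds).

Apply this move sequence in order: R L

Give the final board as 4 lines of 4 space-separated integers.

After move 1 (R):
 4  5  2 10
 9  3 14 15
 6  0 12  8
 7  1 13 11

After move 2 (L):
 4  5  2 10
 9  3 14 15
 0  6 12  8
 7  1 13 11

Answer:  4  5  2 10
 9  3 14 15
 0  6 12  8
 7  1 13 11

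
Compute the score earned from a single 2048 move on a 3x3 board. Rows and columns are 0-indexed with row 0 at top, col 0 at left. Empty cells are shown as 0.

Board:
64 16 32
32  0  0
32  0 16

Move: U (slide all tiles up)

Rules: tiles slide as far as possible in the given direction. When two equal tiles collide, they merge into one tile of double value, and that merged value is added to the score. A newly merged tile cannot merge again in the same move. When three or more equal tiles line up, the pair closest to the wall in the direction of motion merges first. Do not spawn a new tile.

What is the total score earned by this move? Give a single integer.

Answer: 64

Derivation:
Slide up:
col 0: [64, 32, 32] -> [64, 64, 0]  score +64 (running 64)
col 1: [16, 0, 0] -> [16, 0, 0]  score +0 (running 64)
col 2: [32, 0, 16] -> [32, 16, 0]  score +0 (running 64)
Board after move:
64 16 32
64  0 16
 0  0  0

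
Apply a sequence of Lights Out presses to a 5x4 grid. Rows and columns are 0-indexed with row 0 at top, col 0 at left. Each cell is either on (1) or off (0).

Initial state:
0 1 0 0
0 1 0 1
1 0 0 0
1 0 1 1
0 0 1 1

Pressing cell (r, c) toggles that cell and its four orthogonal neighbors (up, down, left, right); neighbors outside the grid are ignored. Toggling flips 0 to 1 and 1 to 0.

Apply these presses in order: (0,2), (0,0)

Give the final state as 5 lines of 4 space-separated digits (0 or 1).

Answer: 1 1 1 1
1 1 1 1
1 0 0 0
1 0 1 1
0 0 1 1

Derivation:
After press 1 at (0,2):
0 0 1 1
0 1 1 1
1 0 0 0
1 0 1 1
0 0 1 1

After press 2 at (0,0):
1 1 1 1
1 1 1 1
1 0 0 0
1 0 1 1
0 0 1 1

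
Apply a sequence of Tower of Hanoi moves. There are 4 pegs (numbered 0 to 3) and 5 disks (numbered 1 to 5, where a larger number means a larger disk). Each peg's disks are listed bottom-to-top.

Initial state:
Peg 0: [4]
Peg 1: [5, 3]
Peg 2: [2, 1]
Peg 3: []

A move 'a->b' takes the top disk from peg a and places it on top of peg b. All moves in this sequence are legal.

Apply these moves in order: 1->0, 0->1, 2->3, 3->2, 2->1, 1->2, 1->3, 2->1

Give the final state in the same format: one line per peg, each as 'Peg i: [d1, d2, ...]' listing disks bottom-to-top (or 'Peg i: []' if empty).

Answer: Peg 0: [4]
Peg 1: [5, 1]
Peg 2: [2]
Peg 3: [3]

Derivation:
After move 1 (1->0):
Peg 0: [4, 3]
Peg 1: [5]
Peg 2: [2, 1]
Peg 3: []

After move 2 (0->1):
Peg 0: [4]
Peg 1: [5, 3]
Peg 2: [2, 1]
Peg 3: []

After move 3 (2->3):
Peg 0: [4]
Peg 1: [5, 3]
Peg 2: [2]
Peg 3: [1]

After move 4 (3->2):
Peg 0: [4]
Peg 1: [5, 3]
Peg 2: [2, 1]
Peg 3: []

After move 5 (2->1):
Peg 0: [4]
Peg 1: [5, 3, 1]
Peg 2: [2]
Peg 3: []

After move 6 (1->2):
Peg 0: [4]
Peg 1: [5, 3]
Peg 2: [2, 1]
Peg 3: []

After move 7 (1->3):
Peg 0: [4]
Peg 1: [5]
Peg 2: [2, 1]
Peg 3: [3]

After move 8 (2->1):
Peg 0: [4]
Peg 1: [5, 1]
Peg 2: [2]
Peg 3: [3]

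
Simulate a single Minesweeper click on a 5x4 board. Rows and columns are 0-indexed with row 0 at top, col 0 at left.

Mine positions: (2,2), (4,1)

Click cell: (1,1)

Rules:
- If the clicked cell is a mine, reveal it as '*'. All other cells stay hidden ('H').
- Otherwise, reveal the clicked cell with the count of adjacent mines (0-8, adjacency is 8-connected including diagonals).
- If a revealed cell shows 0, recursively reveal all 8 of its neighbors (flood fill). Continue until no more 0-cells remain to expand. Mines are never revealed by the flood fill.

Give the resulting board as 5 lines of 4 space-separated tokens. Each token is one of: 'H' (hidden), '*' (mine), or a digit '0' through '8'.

H H H H
H 1 H H
H H H H
H H H H
H H H H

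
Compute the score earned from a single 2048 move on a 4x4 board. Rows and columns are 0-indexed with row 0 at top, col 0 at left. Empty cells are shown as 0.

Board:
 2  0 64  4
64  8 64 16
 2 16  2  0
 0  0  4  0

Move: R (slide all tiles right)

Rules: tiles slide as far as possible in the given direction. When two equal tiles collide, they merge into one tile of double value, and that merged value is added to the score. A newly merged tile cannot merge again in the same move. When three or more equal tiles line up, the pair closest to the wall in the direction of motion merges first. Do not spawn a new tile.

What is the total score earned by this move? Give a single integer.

Slide right:
row 0: [2, 0, 64, 4] -> [0, 2, 64, 4]  score +0 (running 0)
row 1: [64, 8, 64, 16] -> [64, 8, 64, 16]  score +0 (running 0)
row 2: [2, 16, 2, 0] -> [0, 2, 16, 2]  score +0 (running 0)
row 3: [0, 0, 4, 0] -> [0, 0, 0, 4]  score +0 (running 0)
Board after move:
 0  2 64  4
64  8 64 16
 0  2 16  2
 0  0  0  4

Answer: 0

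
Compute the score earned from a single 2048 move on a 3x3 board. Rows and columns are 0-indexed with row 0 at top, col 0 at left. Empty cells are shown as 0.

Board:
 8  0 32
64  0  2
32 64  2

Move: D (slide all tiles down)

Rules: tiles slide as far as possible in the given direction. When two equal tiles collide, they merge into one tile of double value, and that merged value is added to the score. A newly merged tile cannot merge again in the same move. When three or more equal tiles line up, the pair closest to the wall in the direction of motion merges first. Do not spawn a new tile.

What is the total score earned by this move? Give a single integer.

Slide down:
col 0: [8, 64, 32] -> [8, 64, 32]  score +0 (running 0)
col 1: [0, 0, 64] -> [0, 0, 64]  score +0 (running 0)
col 2: [32, 2, 2] -> [0, 32, 4]  score +4 (running 4)
Board after move:
 8  0  0
64  0 32
32 64  4

Answer: 4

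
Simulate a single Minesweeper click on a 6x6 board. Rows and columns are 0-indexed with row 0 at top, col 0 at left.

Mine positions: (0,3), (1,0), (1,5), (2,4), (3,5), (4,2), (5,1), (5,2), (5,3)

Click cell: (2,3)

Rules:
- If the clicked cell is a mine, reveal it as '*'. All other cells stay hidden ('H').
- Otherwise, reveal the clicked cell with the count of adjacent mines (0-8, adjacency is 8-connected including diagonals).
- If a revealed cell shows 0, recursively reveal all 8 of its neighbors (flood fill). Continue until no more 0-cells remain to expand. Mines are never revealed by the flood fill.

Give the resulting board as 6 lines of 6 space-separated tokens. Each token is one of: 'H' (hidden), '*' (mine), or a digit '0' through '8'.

H H H H H H
H H H H H H
H H H 1 H H
H H H H H H
H H H H H H
H H H H H H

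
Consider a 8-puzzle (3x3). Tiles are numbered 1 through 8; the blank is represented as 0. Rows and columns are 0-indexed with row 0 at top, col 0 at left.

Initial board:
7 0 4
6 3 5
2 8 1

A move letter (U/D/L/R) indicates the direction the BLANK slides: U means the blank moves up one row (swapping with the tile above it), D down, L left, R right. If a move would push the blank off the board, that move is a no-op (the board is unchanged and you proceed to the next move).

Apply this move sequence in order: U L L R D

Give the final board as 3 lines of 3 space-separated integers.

Answer: 7 3 4
6 0 5
2 8 1

Derivation:
After move 1 (U):
7 0 4
6 3 5
2 8 1

After move 2 (L):
0 7 4
6 3 5
2 8 1

After move 3 (L):
0 7 4
6 3 5
2 8 1

After move 4 (R):
7 0 4
6 3 5
2 8 1

After move 5 (D):
7 3 4
6 0 5
2 8 1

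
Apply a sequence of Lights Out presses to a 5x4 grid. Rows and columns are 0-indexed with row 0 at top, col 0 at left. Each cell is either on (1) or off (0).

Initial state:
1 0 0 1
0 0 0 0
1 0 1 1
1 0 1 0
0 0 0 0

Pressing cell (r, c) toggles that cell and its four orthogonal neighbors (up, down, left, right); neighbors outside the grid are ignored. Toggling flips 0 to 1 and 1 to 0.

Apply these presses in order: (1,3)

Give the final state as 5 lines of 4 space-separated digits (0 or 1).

Answer: 1 0 0 0
0 0 1 1
1 0 1 0
1 0 1 0
0 0 0 0

Derivation:
After press 1 at (1,3):
1 0 0 0
0 0 1 1
1 0 1 0
1 0 1 0
0 0 0 0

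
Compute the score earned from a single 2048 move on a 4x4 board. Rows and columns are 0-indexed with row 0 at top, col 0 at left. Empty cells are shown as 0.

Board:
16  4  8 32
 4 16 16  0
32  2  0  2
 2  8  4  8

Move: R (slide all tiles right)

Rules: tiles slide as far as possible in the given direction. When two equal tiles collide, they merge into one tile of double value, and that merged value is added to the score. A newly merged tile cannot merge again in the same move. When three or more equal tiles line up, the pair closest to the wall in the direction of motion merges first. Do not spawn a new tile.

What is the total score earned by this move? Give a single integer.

Slide right:
row 0: [16, 4, 8, 32] -> [16, 4, 8, 32]  score +0 (running 0)
row 1: [4, 16, 16, 0] -> [0, 0, 4, 32]  score +32 (running 32)
row 2: [32, 2, 0, 2] -> [0, 0, 32, 4]  score +4 (running 36)
row 3: [2, 8, 4, 8] -> [2, 8, 4, 8]  score +0 (running 36)
Board after move:
16  4  8 32
 0  0  4 32
 0  0 32  4
 2  8  4  8

Answer: 36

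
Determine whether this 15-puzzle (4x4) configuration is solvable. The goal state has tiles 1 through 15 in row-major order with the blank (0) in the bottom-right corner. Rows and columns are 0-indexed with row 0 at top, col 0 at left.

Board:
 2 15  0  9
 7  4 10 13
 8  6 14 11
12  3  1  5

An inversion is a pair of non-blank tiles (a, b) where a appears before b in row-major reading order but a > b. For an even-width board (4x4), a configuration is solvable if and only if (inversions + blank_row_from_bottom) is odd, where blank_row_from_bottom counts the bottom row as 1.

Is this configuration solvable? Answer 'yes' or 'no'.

Inversions: 59
Blank is in row 0 (0-indexed from top), which is row 4 counting from the bottom (bottom = 1).
59 + 4 = 63, which is odd, so the puzzle is solvable.

Answer: yes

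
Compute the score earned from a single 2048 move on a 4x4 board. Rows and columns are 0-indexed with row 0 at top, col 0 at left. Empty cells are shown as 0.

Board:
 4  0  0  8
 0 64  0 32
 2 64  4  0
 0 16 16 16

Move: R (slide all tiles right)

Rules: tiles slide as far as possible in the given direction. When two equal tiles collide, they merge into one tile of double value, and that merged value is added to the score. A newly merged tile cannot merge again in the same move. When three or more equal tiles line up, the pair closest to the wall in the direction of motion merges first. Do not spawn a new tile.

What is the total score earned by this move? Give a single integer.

Answer: 32

Derivation:
Slide right:
row 0: [4, 0, 0, 8] -> [0, 0, 4, 8]  score +0 (running 0)
row 1: [0, 64, 0, 32] -> [0, 0, 64, 32]  score +0 (running 0)
row 2: [2, 64, 4, 0] -> [0, 2, 64, 4]  score +0 (running 0)
row 3: [0, 16, 16, 16] -> [0, 0, 16, 32]  score +32 (running 32)
Board after move:
 0  0  4  8
 0  0 64 32
 0  2 64  4
 0  0 16 32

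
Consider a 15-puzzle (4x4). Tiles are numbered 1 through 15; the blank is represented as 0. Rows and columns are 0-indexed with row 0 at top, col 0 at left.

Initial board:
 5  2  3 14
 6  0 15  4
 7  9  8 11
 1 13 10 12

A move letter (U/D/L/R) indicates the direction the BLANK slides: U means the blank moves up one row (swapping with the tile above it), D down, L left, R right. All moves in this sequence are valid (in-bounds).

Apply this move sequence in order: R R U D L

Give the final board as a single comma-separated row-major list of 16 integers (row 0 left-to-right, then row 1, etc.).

After move 1 (R):
 5  2  3 14
 6 15  0  4
 7  9  8 11
 1 13 10 12

After move 2 (R):
 5  2  3 14
 6 15  4  0
 7  9  8 11
 1 13 10 12

After move 3 (U):
 5  2  3  0
 6 15  4 14
 7  9  8 11
 1 13 10 12

After move 4 (D):
 5  2  3 14
 6 15  4  0
 7  9  8 11
 1 13 10 12

After move 5 (L):
 5  2  3 14
 6 15  0  4
 7  9  8 11
 1 13 10 12

Answer: 5, 2, 3, 14, 6, 15, 0, 4, 7, 9, 8, 11, 1, 13, 10, 12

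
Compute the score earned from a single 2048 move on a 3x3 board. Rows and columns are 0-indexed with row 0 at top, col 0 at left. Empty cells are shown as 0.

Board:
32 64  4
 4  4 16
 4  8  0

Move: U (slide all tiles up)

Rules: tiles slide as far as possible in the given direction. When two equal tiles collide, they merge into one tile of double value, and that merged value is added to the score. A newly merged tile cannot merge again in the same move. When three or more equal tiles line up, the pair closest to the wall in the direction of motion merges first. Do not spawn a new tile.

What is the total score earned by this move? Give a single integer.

Answer: 8

Derivation:
Slide up:
col 0: [32, 4, 4] -> [32, 8, 0]  score +8 (running 8)
col 1: [64, 4, 8] -> [64, 4, 8]  score +0 (running 8)
col 2: [4, 16, 0] -> [4, 16, 0]  score +0 (running 8)
Board after move:
32 64  4
 8  4 16
 0  8  0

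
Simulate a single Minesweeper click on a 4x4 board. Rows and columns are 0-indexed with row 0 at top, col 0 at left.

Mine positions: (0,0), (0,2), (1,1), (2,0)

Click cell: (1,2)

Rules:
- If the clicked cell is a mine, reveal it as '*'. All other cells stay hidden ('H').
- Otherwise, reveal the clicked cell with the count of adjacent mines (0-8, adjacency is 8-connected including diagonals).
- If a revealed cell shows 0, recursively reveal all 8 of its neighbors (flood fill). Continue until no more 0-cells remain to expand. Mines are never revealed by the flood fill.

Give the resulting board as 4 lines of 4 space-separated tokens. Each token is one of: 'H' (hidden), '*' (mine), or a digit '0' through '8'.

H H H H
H H 2 H
H H H H
H H H H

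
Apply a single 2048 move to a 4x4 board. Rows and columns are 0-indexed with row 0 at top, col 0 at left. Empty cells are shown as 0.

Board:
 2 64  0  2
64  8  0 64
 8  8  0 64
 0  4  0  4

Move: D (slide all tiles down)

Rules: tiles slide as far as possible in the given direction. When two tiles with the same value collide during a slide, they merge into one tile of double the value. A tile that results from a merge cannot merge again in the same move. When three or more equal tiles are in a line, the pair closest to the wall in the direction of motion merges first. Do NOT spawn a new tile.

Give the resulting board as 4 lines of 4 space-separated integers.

Answer:   0   0   0   0
  2  64   0   2
 64  16   0 128
  8   4   0   4

Derivation:
Slide down:
col 0: [2, 64, 8, 0] -> [0, 2, 64, 8]
col 1: [64, 8, 8, 4] -> [0, 64, 16, 4]
col 2: [0, 0, 0, 0] -> [0, 0, 0, 0]
col 3: [2, 64, 64, 4] -> [0, 2, 128, 4]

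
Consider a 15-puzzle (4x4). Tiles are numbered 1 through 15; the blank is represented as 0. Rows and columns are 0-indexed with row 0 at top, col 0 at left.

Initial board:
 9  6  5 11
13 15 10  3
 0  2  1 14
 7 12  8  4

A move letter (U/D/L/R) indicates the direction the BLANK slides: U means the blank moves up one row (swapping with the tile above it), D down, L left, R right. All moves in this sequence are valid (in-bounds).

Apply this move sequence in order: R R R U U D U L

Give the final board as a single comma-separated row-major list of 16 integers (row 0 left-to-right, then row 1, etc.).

Answer: 9, 6, 0, 5, 13, 15, 10, 11, 2, 1, 14, 3, 7, 12, 8, 4

Derivation:
After move 1 (R):
 9  6  5 11
13 15 10  3
 2  0  1 14
 7 12  8  4

After move 2 (R):
 9  6  5 11
13 15 10  3
 2  1  0 14
 7 12  8  4

After move 3 (R):
 9  6  5 11
13 15 10  3
 2  1 14  0
 7 12  8  4

After move 4 (U):
 9  6  5 11
13 15 10  0
 2  1 14  3
 7 12  8  4

After move 5 (U):
 9  6  5  0
13 15 10 11
 2  1 14  3
 7 12  8  4

After move 6 (D):
 9  6  5 11
13 15 10  0
 2  1 14  3
 7 12  8  4

After move 7 (U):
 9  6  5  0
13 15 10 11
 2  1 14  3
 7 12  8  4

After move 8 (L):
 9  6  0  5
13 15 10 11
 2  1 14  3
 7 12  8  4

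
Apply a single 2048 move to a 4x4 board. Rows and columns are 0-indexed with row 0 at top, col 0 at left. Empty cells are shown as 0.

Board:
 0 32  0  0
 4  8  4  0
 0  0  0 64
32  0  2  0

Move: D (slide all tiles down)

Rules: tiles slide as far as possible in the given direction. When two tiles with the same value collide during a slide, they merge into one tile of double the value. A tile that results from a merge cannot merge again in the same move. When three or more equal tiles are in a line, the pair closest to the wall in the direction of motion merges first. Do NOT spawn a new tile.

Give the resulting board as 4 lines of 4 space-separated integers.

Answer:  0  0  0  0
 0  0  0  0
 4 32  4  0
32  8  2 64

Derivation:
Slide down:
col 0: [0, 4, 0, 32] -> [0, 0, 4, 32]
col 1: [32, 8, 0, 0] -> [0, 0, 32, 8]
col 2: [0, 4, 0, 2] -> [0, 0, 4, 2]
col 3: [0, 0, 64, 0] -> [0, 0, 0, 64]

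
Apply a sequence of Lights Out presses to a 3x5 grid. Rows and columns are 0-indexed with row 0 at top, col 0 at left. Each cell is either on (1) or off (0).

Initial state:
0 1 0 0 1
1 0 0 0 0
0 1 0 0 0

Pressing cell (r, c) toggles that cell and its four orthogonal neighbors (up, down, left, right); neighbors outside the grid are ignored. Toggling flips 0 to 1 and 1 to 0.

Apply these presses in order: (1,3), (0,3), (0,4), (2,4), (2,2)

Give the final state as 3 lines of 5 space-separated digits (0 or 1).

After press 1 at (1,3):
0 1 0 1 1
1 0 1 1 1
0 1 0 1 0

After press 2 at (0,3):
0 1 1 0 0
1 0 1 0 1
0 1 0 1 0

After press 3 at (0,4):
0 1 1 1 1
1 0 1 0 0
0 1 0 1 0

After press 4 at (2,4):
0 1 1 1 1
1 0 1 0 1
0 1 0 0 1

After press 5 at (2,2):
0 1 1 1 1
1 0 0 0 1
0 0 1 1 1

Answer: 0 1 1 1 1
1 0 0 0 1
0 0 1 1 1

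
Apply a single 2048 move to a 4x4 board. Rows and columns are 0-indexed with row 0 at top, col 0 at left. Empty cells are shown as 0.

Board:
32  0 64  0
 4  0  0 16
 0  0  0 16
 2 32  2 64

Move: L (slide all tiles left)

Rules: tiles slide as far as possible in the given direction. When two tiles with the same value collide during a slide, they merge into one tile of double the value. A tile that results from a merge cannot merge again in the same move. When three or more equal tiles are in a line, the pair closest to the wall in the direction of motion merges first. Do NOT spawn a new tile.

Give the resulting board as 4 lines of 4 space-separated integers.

Slide left:
row 0: [32, 0, 64, 0] -> [32, 64, 0, 0]
row 1: [4, 0, 0, 16] -> [4, 16, 0, 0]
row 2: [0, 0, 0, 16] -> [16, 0, 0, 0]
row 3: [2, 32, 2, 64] -> [2, 32, 2, 64]

Answer: 32 64  0  0
 4 16  0  0
16  0  0  0
 2 32  2 64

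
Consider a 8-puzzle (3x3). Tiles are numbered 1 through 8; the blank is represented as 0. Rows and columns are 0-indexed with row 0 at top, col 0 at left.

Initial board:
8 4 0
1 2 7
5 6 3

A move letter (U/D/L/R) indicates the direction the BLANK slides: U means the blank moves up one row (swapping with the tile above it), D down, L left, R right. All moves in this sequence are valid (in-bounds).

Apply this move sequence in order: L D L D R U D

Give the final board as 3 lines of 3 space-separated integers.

After move 1 (L):
8 0 4
1 2 7
5 6 3

After move 2 (D):
8 2 4
1 0 7
5 6 3

After move 3 (L):
8 2 4
0 1 7
5 6 3

After move 4 (D):
8 2 4
5 1 7
0 6 3

After move 5 (R):
8 2 4
5 1 7
6 0 3

After move 6 (U):
8 2 4
5 0 7
6 1 3

After move 7 (D):
8 2 4
5 1 7
6 0 3

Answer: 8 2 4
5 1 7
6 0 3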